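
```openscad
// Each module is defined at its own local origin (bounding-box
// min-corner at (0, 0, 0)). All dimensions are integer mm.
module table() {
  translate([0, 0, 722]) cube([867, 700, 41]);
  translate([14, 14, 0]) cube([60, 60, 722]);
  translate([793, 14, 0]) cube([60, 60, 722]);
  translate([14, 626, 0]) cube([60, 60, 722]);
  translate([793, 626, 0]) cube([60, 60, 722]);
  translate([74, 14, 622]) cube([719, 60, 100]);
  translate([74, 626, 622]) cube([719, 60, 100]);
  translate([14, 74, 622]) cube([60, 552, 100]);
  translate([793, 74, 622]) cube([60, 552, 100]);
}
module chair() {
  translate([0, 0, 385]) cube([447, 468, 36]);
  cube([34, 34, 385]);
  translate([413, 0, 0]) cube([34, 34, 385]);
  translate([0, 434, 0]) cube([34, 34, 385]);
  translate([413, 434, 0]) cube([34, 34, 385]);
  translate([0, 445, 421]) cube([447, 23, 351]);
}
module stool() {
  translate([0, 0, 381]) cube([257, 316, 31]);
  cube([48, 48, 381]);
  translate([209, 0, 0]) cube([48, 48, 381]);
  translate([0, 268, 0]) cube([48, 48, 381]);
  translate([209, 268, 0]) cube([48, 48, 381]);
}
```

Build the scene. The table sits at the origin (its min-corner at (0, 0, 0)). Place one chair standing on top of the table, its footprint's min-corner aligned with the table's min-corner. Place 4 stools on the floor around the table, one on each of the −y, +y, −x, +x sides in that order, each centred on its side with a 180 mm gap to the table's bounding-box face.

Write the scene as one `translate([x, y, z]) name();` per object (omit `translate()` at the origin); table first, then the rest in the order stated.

table();
translate([0, 0, 763]) chair();
translate([305, -496, 0]) stool();
translate([305, 880, 0]) stool();
translate([-437, 192, 0]) stool();
translate([1047, 192, 0]) stool();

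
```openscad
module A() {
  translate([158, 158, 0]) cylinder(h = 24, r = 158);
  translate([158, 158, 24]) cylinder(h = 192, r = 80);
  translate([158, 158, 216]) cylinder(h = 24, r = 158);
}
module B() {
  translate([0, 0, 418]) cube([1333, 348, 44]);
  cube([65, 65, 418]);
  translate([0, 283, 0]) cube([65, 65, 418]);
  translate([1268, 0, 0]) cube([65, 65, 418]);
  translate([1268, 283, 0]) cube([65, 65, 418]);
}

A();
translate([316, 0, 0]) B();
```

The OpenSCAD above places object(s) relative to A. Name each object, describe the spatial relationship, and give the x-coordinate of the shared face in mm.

The spool's +x face and the bench's −x face are both at x = 316 mm.

A is a spool. B is a bench. The bench is against the spool's +x side, with their −y faces flush. The x-coordinate of the shared face is 316 mm.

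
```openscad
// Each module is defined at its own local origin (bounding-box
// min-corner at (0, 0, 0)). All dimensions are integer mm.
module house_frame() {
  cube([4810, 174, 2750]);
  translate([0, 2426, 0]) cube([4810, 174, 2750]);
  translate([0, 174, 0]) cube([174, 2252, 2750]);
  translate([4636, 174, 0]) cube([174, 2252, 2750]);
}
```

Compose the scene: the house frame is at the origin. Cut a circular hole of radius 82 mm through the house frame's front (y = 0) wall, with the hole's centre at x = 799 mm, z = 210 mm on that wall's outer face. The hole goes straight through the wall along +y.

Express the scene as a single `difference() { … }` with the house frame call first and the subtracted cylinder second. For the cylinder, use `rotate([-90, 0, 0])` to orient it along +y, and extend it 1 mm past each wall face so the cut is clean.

difference() {
  house_frame();
  translate([799, -1, 210]) rotate([-90, 0, 0]) cylinder(h = 176, r = 82);
}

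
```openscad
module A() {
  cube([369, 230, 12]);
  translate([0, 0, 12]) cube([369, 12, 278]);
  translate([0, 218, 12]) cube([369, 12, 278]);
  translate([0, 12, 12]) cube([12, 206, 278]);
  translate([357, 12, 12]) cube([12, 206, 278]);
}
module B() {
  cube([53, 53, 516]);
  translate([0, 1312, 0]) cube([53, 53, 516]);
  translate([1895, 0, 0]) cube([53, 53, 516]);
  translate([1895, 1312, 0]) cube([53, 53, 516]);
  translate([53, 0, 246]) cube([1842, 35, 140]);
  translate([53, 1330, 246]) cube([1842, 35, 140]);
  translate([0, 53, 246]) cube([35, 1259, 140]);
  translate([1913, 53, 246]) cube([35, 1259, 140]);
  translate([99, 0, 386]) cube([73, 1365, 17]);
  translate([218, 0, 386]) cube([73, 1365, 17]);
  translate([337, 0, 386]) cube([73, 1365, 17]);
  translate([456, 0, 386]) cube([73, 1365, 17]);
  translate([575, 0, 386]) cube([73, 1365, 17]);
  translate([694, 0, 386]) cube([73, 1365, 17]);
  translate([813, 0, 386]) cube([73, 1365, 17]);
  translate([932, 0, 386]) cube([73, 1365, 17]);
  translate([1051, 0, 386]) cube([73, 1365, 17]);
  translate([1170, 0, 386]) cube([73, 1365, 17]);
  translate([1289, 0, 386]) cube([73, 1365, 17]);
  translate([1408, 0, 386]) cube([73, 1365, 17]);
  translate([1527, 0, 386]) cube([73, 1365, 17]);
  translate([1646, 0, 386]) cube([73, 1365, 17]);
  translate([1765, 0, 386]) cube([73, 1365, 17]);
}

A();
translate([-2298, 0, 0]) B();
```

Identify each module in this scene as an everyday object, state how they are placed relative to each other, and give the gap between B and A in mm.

The bed frame's nearest face is 350 mm from the open box's −x face.

A is an open box. B is a bed frame. The bed frame is on the floor beside the open box on its −x side. The gap between the bed frame and the open box is 350 mm.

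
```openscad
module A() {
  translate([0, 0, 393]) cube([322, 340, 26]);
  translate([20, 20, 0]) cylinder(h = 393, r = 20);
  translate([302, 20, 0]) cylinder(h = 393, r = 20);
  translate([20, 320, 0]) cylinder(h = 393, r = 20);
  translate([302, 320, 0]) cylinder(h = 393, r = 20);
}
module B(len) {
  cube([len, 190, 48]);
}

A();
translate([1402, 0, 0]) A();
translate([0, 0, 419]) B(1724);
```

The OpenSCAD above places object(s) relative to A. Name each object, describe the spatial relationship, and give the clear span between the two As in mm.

A is a stool. B is a beam. A beam spans the tops of two stools. The clear span between the two stools is 1080 mm.

Second stool starts at x = 1402; first ends at x = 322; clear span = 1402 − 322 = 1080 mm.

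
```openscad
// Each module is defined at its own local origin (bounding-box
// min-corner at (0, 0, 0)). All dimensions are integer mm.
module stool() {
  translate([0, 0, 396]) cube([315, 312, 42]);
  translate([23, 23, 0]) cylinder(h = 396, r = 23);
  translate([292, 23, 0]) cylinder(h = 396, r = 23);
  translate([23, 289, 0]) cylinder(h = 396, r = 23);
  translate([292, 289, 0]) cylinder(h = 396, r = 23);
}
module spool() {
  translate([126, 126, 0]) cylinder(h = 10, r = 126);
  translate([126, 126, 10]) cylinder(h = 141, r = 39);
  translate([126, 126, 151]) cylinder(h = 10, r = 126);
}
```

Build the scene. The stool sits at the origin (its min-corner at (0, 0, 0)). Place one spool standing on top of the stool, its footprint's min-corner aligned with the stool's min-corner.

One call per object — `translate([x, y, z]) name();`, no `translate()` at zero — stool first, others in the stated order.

stool();
translate([0, 0, 438]) spool();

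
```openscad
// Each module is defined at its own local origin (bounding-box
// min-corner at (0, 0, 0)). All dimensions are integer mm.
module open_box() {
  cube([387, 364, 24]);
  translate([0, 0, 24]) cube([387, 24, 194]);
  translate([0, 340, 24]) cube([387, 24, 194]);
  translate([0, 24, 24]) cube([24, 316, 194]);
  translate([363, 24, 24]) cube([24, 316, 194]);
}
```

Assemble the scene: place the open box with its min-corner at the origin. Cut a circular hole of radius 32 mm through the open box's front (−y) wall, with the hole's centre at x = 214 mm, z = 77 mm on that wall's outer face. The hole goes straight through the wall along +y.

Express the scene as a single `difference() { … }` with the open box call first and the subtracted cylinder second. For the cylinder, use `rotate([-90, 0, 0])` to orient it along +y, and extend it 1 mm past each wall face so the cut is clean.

difference() {
  open_box();
  translate([214, -1, 77]) rotate([-90, 0, 0]) cylinder(h = 26, r = 32);
}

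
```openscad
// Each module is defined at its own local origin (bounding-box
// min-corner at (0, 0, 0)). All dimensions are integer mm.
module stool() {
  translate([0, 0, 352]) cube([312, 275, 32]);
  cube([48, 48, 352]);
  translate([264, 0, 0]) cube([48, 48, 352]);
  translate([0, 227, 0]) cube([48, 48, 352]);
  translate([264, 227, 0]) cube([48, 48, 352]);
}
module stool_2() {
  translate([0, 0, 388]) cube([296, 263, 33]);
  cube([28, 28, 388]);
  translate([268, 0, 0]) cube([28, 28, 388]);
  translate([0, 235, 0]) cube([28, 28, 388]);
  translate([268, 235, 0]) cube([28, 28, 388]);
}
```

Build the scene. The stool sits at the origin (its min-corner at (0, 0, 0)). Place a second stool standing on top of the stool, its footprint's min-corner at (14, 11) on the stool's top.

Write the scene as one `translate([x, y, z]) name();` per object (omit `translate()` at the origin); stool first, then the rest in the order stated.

stool();
translate([14, 11, 384]) stool_2();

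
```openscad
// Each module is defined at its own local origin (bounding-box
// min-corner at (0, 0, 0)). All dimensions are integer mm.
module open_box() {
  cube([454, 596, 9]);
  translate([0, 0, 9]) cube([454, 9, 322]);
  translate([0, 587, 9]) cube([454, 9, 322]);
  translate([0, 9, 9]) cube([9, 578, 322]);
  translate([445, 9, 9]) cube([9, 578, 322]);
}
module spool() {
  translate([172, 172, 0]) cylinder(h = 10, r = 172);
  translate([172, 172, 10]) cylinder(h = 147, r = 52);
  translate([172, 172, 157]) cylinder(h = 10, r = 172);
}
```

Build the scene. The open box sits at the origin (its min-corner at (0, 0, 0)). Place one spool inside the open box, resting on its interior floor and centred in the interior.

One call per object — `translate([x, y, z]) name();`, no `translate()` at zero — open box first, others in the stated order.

open_box();
translate([55, 126, 9]) spool();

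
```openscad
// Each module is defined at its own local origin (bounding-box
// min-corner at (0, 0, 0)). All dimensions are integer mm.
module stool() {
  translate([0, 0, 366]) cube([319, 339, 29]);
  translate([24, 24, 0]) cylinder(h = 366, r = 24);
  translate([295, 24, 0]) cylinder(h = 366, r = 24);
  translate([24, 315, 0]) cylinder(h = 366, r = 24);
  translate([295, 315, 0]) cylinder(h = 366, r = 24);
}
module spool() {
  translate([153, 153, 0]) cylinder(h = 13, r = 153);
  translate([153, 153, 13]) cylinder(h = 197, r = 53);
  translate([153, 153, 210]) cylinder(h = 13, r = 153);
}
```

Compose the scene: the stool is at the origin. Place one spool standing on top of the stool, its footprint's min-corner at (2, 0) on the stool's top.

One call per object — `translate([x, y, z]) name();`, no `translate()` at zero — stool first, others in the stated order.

stool();
translate([2, 0, 395]) spool();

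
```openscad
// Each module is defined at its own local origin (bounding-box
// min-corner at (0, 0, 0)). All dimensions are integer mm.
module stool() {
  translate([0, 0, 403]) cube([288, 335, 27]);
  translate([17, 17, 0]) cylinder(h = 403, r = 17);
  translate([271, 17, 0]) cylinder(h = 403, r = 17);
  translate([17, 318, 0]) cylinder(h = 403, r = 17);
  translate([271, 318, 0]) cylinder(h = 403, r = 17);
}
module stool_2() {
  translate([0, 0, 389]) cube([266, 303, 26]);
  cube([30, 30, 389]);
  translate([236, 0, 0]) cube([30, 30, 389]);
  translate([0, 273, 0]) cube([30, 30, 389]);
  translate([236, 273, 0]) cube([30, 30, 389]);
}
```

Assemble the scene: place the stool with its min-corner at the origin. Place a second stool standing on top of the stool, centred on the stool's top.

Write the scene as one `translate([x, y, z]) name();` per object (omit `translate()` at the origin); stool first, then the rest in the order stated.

stool();
translate([11, 16, 430]) stool_2();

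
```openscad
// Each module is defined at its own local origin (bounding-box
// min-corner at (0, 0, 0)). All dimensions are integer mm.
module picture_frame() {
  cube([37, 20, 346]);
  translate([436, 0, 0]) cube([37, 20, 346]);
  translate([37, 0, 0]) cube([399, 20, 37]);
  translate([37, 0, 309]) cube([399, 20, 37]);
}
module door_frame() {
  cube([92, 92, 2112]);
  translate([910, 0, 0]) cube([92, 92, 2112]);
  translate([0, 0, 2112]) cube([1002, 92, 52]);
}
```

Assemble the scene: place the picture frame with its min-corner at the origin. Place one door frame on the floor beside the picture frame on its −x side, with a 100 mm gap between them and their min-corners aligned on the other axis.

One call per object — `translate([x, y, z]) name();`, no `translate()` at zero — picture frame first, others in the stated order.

picture_frame();
translate([-1102, 0, 0]) door_frame();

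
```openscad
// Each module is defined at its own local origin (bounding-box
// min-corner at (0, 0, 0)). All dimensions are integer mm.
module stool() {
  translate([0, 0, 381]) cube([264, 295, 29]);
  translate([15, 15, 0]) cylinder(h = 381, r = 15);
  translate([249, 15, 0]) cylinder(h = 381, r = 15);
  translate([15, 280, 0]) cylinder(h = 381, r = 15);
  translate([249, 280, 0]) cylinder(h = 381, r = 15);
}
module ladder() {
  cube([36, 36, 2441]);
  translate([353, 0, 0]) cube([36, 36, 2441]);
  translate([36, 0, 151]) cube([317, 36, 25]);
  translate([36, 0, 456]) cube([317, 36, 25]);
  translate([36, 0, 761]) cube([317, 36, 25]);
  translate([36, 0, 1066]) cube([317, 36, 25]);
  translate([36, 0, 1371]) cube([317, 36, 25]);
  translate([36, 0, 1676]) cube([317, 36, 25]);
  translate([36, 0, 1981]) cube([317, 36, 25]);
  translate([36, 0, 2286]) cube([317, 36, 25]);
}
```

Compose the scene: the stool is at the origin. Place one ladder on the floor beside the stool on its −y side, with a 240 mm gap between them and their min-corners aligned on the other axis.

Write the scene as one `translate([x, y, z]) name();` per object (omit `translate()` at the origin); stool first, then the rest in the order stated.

stool();
translate([0, -276, 0]) ladder();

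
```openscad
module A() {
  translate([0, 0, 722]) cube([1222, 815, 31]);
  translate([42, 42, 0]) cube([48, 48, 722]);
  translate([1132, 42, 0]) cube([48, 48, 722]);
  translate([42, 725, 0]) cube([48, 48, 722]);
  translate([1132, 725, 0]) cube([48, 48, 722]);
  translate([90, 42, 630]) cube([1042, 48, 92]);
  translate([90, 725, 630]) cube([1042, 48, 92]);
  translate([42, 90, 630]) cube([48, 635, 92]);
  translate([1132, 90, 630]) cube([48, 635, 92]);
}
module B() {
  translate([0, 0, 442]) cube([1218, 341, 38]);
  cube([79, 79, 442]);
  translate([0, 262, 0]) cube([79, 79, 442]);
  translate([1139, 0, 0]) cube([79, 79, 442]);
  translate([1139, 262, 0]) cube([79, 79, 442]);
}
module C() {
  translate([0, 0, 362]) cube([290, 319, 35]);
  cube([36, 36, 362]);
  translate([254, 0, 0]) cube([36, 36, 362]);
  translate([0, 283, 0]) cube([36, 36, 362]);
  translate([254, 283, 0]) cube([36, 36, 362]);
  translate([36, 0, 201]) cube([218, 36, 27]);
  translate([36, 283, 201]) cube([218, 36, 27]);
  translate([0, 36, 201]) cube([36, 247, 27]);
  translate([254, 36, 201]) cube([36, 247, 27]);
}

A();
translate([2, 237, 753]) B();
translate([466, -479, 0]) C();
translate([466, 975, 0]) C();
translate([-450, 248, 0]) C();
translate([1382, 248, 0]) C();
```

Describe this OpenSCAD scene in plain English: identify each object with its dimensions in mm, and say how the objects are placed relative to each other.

A is a rectangular dining table. The top is 1222×815×31 mm with its upper surface at z = 753 mm. It stands on four 48×48 mm square legs, each inset 42 mm from the nearest pair of top edges, running from the floor to the underside of the top. Four apron rails, 48 mm thick and 92 mm tall, run between adjacent legs with their top edges flush with the underside of the top and their outer faces flush with the legs' outer faces.

B is a bench: a 1218×341 mm seat slab, 38 mm thick, top at z = 480 mm, on four 79×79 mm square legs flush with the seat corners and standing on z = 0.

C is a simple wooden stool: a rectangular seat 290 mm (x) by 319 mm (y), 35 mm thick, top face at z = 397 mm, on four square legs, each 36×36 mm in cross-section. The legs rest on z = 0, each flush with a corner of the seat. Four stretchers, 36 mm wide and 27 mm tall, connect adjacent legs with their undersides at z = 201 mm, each running between the inner faces of the legs it joins and aligned with the legs' outer faces on the other axis.

The bench is on top of the table, centred. Four stools sit around the table at the −y, +y, −x, +x sides.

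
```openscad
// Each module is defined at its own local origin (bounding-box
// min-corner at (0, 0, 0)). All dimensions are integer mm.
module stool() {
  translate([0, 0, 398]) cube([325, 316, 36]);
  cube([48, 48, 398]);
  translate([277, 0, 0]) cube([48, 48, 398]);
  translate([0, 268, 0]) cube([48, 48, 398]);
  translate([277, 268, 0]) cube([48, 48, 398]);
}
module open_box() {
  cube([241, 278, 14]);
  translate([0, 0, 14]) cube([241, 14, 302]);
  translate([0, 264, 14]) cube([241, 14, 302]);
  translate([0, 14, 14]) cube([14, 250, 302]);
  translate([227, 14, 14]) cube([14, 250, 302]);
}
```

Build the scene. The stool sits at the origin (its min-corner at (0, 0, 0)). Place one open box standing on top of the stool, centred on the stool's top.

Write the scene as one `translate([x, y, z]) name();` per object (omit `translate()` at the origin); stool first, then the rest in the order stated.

stool();
translate([42, 19, 434]) open_box();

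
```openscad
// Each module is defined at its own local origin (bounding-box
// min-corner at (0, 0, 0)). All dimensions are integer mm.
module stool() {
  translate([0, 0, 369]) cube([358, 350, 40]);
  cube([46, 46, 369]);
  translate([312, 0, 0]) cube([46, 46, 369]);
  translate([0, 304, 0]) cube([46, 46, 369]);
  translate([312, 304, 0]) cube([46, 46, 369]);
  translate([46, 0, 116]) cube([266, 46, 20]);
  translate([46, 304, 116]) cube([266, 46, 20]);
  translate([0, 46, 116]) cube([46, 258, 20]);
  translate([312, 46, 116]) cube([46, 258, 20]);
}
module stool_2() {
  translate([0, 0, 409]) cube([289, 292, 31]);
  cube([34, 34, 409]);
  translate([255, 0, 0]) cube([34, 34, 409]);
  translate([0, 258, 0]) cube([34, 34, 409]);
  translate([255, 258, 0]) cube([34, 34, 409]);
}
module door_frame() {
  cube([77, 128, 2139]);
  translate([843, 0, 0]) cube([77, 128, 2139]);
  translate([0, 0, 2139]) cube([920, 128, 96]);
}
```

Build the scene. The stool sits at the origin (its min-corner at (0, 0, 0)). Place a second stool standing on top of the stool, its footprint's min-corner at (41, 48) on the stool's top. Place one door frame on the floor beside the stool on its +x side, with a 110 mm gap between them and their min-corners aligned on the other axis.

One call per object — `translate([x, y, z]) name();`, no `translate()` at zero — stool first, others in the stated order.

stool();
translate([41, 48, 409]) stool_2();
translate([468, 0, 0]) door_frame();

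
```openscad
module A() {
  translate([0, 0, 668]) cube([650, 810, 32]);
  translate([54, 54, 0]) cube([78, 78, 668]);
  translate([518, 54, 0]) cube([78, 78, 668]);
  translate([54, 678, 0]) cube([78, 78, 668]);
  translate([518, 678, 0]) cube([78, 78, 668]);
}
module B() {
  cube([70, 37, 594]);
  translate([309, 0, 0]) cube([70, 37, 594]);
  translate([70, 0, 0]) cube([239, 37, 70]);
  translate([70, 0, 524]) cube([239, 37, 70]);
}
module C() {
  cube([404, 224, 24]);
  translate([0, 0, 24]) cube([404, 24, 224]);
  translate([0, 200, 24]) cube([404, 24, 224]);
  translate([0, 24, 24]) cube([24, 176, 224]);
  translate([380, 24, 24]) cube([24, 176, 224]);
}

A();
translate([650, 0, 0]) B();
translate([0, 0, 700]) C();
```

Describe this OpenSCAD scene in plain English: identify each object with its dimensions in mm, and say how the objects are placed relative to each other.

A is a table: top 650 mm (x) × 810 mm (y), 32 mm thick, upper face at z = 700 mm, on four 78×78 mm square legs, each inset 54 mm from the nearest pair of top edges, running from z = 0 to the bottom of the top.

B is a rectangular picture frame lying in the x–z plane (depth along y). The opening is 239 mm wide (x) by 454 mm tall (z), surrounded by a border 70 mm wide on all four sides. The frame is 37 mm deep and is made of two full-height vertical stiles with two horizontal rails fitted between them.

C is an open-topped rectangular box: outside dimensions 404×224×248 mm, with a uniform wall and base thickness of 24 mm. The base is a full 404×224 slab on the floor; four walls sit on top of the base. The front and back walls (the −y and +y sides) span the full width; the two side walls fit between them.

The picture frame is against the table's +x side, with their −y faces flush. The open box is on top of the table.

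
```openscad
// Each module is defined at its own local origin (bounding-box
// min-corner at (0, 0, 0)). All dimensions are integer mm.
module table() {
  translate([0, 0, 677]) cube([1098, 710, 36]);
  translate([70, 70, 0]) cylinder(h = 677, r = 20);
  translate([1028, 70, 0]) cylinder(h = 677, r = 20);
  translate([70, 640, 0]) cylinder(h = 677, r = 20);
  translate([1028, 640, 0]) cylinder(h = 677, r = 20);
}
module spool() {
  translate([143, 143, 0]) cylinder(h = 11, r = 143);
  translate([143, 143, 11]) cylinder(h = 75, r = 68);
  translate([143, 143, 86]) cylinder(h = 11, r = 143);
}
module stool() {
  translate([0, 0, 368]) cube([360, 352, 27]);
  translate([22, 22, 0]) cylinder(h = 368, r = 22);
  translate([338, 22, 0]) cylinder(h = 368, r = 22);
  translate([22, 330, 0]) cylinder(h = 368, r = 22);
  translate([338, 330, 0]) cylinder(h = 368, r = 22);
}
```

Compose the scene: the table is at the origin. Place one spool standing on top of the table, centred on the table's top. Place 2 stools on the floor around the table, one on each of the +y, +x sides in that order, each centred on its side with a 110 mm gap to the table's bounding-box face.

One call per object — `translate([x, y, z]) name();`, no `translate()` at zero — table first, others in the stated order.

table();
translate([406, 212, 713]) spool();
translate([369, 820, 0]) stool();
translate([1208, 179, 0]) stool();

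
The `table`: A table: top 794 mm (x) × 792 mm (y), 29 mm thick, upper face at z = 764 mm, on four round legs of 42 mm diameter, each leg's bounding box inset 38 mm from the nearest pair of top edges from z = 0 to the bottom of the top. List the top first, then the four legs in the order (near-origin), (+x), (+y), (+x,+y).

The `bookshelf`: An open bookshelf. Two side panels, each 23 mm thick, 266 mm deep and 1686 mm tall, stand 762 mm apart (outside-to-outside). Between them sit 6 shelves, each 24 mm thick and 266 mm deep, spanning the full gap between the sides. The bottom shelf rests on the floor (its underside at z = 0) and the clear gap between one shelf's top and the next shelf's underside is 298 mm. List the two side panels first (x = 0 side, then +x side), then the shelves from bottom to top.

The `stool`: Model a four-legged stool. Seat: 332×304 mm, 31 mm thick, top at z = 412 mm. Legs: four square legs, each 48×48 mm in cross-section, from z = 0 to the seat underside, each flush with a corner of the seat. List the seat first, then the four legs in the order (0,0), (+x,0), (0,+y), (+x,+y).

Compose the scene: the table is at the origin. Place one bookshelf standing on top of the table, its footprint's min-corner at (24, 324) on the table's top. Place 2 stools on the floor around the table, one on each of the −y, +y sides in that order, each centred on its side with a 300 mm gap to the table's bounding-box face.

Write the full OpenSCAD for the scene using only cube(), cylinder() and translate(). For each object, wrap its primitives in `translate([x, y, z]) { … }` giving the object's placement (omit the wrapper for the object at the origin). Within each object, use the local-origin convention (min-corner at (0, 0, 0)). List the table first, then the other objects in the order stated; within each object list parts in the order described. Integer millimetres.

translate([0, 0, 735]) cube([794, 792, 29]);
translate([59, 59, 0]) cylinder(h = 735, r = 21);
translate([735, 59, 0]) cylinder(h = 735, r = 21);
translate([59, 733, 0]) cylinder(h = 735, r = 21);
translate([735, 733, 0]) cylinder(h = 735, r = 21);
translate([24, 324, 764]) {
  cube([23, 266, 1686]);
  translate([739, 0, 0]) cube([23, 266, 1686]);
  translate([23, 0, 0]) cube([716, 266, 24]);
  translate([23, 0, 322]) cube([716, 266, 24]);
  translate([23, 0, 644]) cube([716, 266, 24]);
  translate([23, 0, 966]) cube([716, 266, 24]);
  translate([23, 0, 1288]) cube([716, 266, 24]);
  translate([23, 0, 1610]) cube([716, 266, 24]);
}
translate([231, -604, 0]) {
  translate([0, 0, 381]) cube([332, 304, 31]);
  cube([48, 48, 381]);
  translate([284, 0, 0]) cube([48, 48, 381]);
  translate([0, 256, 0]) cube([48, 48, 381]);
  translate([284, 256, 0]) cube([48, 48, 381]);
}
translate([231, 1092, 0]) {
  translate([0, 0, 381]) cube([332, 304, 31]);
  cube([48, 48, 381]);
  translate([284, 0, 0]) cube([48, 48, 381]);
  translate([0, 256, 0]) cube([48, 48, 381]);
  translate([284, 256, 0]) cube([48, 48, 381]);
}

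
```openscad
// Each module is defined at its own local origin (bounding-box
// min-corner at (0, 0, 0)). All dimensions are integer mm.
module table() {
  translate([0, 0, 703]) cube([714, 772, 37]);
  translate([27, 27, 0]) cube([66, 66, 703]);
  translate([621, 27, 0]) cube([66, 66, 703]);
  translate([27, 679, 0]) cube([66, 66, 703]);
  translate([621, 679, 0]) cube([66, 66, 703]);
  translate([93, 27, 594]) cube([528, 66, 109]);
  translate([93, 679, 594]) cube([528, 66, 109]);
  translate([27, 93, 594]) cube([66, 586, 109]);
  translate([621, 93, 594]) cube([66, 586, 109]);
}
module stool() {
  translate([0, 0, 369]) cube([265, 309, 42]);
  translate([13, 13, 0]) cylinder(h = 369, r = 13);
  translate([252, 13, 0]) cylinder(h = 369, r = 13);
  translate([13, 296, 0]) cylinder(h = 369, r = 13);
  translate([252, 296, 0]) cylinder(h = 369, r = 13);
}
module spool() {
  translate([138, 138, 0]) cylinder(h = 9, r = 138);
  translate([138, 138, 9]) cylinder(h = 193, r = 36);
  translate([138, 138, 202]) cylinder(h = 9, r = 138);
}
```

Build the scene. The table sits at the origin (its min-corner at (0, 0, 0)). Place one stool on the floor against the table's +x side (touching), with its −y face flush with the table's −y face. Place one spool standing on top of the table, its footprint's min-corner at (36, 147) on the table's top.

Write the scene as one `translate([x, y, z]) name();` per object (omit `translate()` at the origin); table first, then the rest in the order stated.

table();
translate([714, 0, 0]) stool();
translate([36, 147, 740]) spool();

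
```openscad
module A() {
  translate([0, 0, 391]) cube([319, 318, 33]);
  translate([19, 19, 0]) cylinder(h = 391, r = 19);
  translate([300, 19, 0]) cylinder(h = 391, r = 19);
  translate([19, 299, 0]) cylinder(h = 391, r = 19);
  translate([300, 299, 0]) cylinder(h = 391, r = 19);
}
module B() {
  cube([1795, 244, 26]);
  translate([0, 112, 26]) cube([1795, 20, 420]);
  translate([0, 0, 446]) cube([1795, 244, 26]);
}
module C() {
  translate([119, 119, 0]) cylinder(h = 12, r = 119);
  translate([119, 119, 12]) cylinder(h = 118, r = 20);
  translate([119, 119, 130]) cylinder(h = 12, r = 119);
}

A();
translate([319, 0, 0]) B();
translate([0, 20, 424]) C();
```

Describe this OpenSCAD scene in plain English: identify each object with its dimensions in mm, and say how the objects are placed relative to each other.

A is a simple wooden stool: a rectangular seat 319 mm (x) by 318 mm (y), 33 mm thick, top face at z = 424 mm, on four round legs, each 38 mm in diameter. The legs rest on z = 0, each leg's axis is inset half a diameter from the nearest pair of seat edges (so the leg's bounding box is flush with the corner).

B is an I-beam lying along x, 1795 mm long. Overall section height 472 mm. Two flanges 244 mm wide (y) and 26 mm thick, one on the floor and one at the top; a web 20 mm thick runs between them, centred on the flange width.

C is a spool: two coaxial disc flanges of radius 119 mm and thickness 12 mm, joined by a core cylinder of radius 20 mm and height 118 mm. The lower flange rests on z = 0 and the three cylinders share a vertical axis.

The I-beam is against the stool's +x side, with their −y faces flush. The spool is on top of the stool.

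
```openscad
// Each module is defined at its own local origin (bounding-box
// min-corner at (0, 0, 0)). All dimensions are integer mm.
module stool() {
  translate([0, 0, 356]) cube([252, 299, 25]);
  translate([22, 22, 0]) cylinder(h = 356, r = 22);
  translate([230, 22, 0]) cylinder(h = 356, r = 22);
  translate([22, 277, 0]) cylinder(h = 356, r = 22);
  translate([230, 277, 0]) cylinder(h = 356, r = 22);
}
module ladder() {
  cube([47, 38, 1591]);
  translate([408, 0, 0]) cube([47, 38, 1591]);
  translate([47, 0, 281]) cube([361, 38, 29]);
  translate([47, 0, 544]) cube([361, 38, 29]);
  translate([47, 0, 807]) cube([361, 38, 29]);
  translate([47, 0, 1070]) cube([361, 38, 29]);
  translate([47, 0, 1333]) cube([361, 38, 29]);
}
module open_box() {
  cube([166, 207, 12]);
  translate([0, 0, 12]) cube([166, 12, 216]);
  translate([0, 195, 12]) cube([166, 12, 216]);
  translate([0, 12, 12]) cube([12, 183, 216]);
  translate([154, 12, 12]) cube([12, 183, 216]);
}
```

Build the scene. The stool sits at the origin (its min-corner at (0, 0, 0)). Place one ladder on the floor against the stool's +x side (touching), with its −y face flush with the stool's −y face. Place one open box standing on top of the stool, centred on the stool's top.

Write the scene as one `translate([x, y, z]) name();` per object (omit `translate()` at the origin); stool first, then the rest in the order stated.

stool();
translate([252, 0, 0]) ladder();
translate([43, 46, 381]) open_box();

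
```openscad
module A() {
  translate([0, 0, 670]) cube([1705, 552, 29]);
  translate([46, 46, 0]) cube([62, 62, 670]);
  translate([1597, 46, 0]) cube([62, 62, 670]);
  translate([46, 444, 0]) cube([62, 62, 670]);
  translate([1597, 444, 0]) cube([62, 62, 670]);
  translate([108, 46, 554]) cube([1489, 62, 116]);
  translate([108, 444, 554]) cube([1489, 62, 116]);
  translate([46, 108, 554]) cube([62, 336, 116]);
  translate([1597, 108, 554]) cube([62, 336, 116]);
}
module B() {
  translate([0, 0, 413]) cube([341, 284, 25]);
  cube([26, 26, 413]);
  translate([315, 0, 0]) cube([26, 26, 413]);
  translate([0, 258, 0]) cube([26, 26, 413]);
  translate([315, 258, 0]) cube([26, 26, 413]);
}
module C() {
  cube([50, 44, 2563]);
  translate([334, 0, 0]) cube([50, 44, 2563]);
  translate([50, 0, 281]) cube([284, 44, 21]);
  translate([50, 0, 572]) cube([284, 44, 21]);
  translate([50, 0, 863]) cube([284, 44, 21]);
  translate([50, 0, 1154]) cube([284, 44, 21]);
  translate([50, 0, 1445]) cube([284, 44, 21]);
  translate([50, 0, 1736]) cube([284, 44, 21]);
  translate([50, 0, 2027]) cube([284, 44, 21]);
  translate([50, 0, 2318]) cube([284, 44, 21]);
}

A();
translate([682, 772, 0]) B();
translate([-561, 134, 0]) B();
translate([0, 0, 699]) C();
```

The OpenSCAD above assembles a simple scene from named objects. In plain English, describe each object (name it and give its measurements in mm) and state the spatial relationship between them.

A is a rectangular dining table. The top is 1705×552×29 mm with its upper surface at z = 699 mm. It stands on four 62×62 mm square legs, each inset 46 mm from the nearest pair of top edges, running from the floor to the underside of the top. Four apron rails, 62 mm thick and 116 mm tall, run between adjacent legs with their top edges flush with the underside of the top and their outer faces flush with the legs' outer faces.

B is a four-legged stool. The seat is 341×284 mm, 25 mm thick, top at z = 438 mm. It stands on four square legs, each 26×26 mm in cross-section, from z = 0 to the seat underside, each flush with a corner of the seat.

C is a wooden ladder with two side rails of 50×44 mm section and 2563 mm height, set 384 mm apart overall. Between them run 8 rectangular rungs (44 mm deep, 21 mm thick), front faces flush with the rails' −y face. The bottom of the first rung is 281 mm above the floor and each subsequent rung is 291 mm higher than the one below.

Two stools sit around the table at the +y, −x sides. The ladder is on top of the table.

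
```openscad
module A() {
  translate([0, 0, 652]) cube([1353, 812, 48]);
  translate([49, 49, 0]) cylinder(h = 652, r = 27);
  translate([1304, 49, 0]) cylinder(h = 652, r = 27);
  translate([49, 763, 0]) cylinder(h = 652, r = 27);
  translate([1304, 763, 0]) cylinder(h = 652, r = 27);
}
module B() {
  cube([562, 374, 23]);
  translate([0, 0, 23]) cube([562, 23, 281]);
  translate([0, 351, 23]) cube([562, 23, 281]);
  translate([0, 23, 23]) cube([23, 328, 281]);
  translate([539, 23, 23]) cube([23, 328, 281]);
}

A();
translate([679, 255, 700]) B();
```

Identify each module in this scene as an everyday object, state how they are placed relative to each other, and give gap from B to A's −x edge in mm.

A is a table. B is an open box. The open box is on top of the table. The gap from the open box to the table's −x edge is 679 mm.

The open box's min-x is at 679; the table's min-x is 0; gap = 679 mm.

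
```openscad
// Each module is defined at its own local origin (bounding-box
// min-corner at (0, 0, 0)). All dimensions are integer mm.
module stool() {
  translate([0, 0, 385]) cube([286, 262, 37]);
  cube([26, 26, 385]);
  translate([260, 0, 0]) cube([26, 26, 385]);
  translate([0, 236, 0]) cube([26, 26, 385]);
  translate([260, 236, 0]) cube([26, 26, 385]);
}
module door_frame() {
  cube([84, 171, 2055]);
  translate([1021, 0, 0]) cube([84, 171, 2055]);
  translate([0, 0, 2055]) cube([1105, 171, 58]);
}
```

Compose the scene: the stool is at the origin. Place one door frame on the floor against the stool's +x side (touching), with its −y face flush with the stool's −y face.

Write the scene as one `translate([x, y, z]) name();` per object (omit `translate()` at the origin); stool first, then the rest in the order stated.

stool();
translate([286, 0, 0]) door_frame();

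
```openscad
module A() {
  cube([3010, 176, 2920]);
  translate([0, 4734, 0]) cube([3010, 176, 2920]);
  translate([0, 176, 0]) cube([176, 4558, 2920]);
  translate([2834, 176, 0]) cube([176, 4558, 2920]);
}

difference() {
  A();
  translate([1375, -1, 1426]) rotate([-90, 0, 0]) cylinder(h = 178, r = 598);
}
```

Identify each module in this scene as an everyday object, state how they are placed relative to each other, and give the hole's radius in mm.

The subtracted cylinder has r = 598 mm.

A is a house frame. The house frame has a circular hole through its front wall. The hole's radius is 598 mm.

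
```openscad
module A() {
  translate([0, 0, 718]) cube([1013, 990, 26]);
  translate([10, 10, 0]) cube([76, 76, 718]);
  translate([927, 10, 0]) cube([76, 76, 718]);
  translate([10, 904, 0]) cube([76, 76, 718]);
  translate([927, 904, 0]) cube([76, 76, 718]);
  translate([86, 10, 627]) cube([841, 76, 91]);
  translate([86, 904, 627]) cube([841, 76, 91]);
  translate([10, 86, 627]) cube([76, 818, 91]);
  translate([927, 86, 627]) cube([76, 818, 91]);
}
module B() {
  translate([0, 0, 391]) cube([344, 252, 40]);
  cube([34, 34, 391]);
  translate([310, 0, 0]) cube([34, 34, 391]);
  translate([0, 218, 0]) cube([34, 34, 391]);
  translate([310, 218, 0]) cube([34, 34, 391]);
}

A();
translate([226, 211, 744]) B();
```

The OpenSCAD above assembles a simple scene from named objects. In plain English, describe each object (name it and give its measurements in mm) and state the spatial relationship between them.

A is a table: top 1013 mm (x) × 990 mm (y), 26 mm thick, upper face at z = 744 mm, on four 76×76 mm square legs, each inset 10 mm from the nearest pair of top edges, running from z = 0 to the bottom of the top. Four apron rails, 76 mm thick and 91 mm tall, run between adjacent legs with their top edges flush with the underside of the top and their outer faces flush with the legs' outer faces.

B is a four-legged stool. The seat is a 344×252×40 mm slab whose top surface is at z = 431 mm; four square legs, each 34×34 mm in cross-section, run from the floor (z = 0) to the underside of the seat, each flush with a corner of the seat.

The stool is on top of the table.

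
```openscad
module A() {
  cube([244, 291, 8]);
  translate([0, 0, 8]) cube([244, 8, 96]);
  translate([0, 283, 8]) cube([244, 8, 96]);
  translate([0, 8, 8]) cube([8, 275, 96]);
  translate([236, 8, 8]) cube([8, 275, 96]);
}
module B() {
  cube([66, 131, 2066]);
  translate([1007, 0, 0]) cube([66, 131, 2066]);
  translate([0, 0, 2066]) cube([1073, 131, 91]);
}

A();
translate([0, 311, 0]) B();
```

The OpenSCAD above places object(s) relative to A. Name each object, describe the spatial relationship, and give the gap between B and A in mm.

A is an open box. B is a door frame. The door frame is on the floor beside the open box on its +y side. The gap between the door frame and the open box is 20 mm.

The door frame's nearest face is 20 mm from the open box's +y face.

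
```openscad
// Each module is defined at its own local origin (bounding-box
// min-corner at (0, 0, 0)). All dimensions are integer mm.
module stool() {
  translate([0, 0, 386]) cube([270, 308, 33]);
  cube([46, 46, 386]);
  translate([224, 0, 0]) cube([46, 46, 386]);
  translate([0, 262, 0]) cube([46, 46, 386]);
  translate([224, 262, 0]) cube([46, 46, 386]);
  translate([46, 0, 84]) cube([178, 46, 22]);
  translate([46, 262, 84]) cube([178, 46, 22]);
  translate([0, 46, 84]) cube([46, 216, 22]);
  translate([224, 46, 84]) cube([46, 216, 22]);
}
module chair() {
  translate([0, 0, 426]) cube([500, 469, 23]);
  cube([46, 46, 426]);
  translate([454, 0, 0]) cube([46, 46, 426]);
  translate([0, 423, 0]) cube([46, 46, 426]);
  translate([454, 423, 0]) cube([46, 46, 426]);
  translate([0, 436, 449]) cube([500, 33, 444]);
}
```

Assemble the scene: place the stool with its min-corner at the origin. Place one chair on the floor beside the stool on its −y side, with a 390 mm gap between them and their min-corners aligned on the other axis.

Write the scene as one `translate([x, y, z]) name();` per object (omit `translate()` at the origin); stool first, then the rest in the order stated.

stool();
translate([0, -859, 0]) chair();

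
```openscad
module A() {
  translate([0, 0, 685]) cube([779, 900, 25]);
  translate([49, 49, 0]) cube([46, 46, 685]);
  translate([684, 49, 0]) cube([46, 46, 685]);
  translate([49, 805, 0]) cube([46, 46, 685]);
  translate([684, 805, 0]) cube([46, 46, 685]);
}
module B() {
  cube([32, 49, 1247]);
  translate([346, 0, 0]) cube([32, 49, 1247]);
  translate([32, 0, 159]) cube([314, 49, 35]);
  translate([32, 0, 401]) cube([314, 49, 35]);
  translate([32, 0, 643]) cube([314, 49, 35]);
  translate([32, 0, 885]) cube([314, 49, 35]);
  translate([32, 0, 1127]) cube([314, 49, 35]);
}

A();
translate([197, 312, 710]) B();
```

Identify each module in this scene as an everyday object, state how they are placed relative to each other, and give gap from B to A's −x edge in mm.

The ladder's min-x is at 197; the table's min-x is 0; gap = 197 mm.

A is a table. B is a ladder. The ladder is on top of the table. The gap from the ladder to the table's −x edge is 197 mm.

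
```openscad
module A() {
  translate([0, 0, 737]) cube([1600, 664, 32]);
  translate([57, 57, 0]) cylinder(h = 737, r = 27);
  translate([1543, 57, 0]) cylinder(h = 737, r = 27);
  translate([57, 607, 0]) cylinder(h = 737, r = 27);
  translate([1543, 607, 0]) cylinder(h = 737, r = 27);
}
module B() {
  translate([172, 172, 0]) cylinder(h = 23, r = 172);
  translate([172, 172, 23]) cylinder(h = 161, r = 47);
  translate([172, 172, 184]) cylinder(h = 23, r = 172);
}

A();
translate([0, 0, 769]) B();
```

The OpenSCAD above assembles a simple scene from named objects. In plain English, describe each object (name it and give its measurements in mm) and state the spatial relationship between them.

A is a table with a 1600×664 mm rectangular top, 32 mm thick, top surface at z = 769 mm, supported by four round legs of 54 mm diameter, each leg's bounding box inset 30 mm from the nearest pair of top edges, running from the floor.

B is a spool: two coaxial disc flanges of radius 172 mm and thickness 23 mm, joined by a core cylinder of radius 47 mm and height 161 mm. The lower flange rests on z = 0 and the three cylinders share a vertical axis.

The spool is on top of the table.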